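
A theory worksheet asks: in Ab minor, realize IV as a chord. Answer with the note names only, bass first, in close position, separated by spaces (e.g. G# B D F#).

Db F Ab

IV is the major subdominant, borrowed from the parallel major. In Ab minor that root is Db.
So the chord is Db-F-Ab.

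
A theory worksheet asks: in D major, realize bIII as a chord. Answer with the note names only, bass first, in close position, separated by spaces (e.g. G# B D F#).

F A C

Scale degree 3 in D major is F#; lowering it a half step gives F. bIII is a major triad on the lowered third degree, borrowed from the parallel minor.
So the chord is F-A-C, a major triad.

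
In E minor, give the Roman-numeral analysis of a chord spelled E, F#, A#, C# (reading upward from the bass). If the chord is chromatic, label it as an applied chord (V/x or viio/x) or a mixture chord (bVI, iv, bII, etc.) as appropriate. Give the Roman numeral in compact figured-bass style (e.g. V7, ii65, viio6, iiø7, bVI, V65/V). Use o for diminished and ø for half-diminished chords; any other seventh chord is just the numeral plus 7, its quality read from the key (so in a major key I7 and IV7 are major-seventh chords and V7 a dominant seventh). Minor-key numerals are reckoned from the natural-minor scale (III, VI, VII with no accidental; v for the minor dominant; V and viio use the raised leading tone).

The pitches F#-A#-C#-E form a dominant seventh chord rooted on F#.
F# is not a diatonic chord root with this quality in E minor, but it lies a perfect fifth above B (V), so the chord functions as an applied dominant of V.
With E in the bass the chord is in third inversion, so the figured bass is 42.

V42/V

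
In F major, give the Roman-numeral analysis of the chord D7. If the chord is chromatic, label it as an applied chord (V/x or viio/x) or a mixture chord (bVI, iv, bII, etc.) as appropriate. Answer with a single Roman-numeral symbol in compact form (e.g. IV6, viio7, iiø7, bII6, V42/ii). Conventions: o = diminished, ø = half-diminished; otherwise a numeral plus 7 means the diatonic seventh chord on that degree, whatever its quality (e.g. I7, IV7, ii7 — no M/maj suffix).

The pitches D-F#-A-C form a dominant seventh chord rooted on D.
D is not a diatonic chord root with this quality in F major, but it lies a perfect fifth above G (ii), so the chord functions as an applied dominant of ii.

V7/ii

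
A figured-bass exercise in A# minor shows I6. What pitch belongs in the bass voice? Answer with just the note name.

C##

I in A# minor has root A#; the chord is A#-C##-E#.
The figure 6 means first inversion — the third is in the bass.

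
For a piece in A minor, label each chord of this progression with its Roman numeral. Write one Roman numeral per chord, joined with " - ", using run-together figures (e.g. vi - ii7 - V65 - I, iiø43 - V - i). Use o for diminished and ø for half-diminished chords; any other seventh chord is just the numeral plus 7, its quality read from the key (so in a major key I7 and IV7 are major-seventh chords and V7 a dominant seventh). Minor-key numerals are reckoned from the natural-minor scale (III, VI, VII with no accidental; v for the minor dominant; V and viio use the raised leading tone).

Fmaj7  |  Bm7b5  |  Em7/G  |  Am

VI7 - iiø7 - v65 - i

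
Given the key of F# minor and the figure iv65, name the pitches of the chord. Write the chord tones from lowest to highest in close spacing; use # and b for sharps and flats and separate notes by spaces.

D F# A B

In F# minor, scale degree 4 is B, and the diatonic chord built there is a minor seventh chord.
Stacking thirds from B gives B-D-F#-A.
With the 65 figure the chord is in first inversion; from the bass D upward in close position it reads D-F#-A-B.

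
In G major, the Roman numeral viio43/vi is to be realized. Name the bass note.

A

The applied chord viio43/vi is rooted on D#: D#-F#-A-C.
The figure 43 means second inversion — the fifth is in the bass.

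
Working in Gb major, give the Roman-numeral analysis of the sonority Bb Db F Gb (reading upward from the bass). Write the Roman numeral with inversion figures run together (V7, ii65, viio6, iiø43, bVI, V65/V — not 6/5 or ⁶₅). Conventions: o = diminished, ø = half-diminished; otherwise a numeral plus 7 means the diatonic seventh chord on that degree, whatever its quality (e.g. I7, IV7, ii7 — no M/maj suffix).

Stacked in thirds the chord is Gb-Bb-Db-F: a major seventh chord on Gb.
Gb is scale degree 1 in Gb major, and a major seventh chord on that degree is written I7.
With Bb in the bass the chord is in first inversion, so the figured bass is 65.

I65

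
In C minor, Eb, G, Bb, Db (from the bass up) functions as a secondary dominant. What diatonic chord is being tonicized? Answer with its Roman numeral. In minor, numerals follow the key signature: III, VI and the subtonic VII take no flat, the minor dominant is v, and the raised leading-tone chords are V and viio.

The chord is a dominant seventh chord on Eb.
A dominant resolves down a perfect fifth: Eb → Ab. In C minor, Ab is scale degree 6, i.e. VI.

VI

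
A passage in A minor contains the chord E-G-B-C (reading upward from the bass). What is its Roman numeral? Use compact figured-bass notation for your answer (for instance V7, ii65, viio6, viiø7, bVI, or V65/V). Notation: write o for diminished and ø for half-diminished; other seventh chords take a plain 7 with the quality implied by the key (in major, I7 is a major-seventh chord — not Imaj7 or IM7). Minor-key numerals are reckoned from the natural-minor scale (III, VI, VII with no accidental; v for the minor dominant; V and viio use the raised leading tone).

The pitches C-E-G-B form a major seventh chord rooted on C.
In A minor, C is the mediant; the diatonic major seventh chord there is III7.
With E in the bass the chord is in first inversion, so the figured bass is 65.

III65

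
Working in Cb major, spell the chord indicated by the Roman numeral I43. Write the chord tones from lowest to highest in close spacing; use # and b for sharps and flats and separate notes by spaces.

Gb Bb Cb Eb

In Cb major, the first degree is Cb, and the diatonic chord built there is a major seventh chord.
That chord is spelled Cb-Eb-Gb-Bb.
With the 43 figure the chord is in second inversion; from the bass Gb upward in close position it reads Gb-Bb-Cb-Eb.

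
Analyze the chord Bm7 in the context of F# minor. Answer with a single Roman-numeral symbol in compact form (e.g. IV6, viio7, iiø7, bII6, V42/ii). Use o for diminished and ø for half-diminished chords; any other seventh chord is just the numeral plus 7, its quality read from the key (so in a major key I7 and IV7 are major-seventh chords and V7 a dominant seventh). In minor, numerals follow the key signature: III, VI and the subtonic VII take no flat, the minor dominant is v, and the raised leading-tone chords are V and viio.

iv7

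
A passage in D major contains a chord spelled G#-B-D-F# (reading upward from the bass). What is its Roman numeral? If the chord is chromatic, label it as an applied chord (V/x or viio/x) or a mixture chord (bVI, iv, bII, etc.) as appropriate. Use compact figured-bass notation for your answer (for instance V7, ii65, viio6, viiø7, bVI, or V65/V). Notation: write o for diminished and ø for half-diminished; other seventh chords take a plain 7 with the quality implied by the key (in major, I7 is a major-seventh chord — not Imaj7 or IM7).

viiø7/V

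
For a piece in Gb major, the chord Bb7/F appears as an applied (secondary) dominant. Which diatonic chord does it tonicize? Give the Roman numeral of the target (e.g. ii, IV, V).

The chord is a dominant seventh chord on Bb.
A dominant resolves down a perfect fifth: Bb → Eb. In Gb major, Eb is scale degree 6, i.e. vi.

vi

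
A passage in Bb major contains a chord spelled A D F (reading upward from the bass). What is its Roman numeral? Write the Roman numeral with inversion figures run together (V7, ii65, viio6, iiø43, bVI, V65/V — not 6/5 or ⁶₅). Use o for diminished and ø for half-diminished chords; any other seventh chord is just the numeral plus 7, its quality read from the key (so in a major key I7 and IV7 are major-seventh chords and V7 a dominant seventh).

iii64

The pitches D-F-A form a minor triad rooted on D.
In Bb major, D is the mediant; the diatonic minor triad there is iii.
With A in the bass the chord is in second inversion, so the figured bass is 64.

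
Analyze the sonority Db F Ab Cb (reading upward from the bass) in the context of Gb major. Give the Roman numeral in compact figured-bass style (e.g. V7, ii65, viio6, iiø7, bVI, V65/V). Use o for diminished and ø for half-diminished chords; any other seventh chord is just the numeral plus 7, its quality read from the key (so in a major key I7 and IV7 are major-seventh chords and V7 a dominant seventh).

V7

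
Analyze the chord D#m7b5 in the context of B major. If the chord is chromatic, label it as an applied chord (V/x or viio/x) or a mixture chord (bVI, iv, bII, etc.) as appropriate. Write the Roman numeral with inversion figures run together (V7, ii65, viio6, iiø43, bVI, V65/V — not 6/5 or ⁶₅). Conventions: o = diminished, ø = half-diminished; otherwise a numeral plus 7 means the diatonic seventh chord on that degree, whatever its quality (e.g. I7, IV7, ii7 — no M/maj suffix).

viiø7/IV

The pitches D#-F#-A-C# form a half-diminished seventh chord rooted on D#.
D# sits a half step below E (IV in B major); a diminished chord there is the applied leading-tone chord of IV.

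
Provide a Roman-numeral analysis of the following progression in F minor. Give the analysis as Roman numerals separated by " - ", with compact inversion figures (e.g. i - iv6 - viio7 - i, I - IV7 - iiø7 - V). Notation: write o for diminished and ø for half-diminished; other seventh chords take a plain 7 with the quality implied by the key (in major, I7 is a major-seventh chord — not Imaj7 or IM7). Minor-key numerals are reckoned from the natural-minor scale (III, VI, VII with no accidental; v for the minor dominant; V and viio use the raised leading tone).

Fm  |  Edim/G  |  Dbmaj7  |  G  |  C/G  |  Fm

Fm: minor triad on F = scale degree 1 → i.
Edim/G: diminished triad on E = scale degree 7 → viio6.
Dbmaj7 has root Db, degree 6 in F minor, so VI7.
G: chromatic; G is V of V, so V/V.
C/G has root C, degree 5 in F minor, so V64.
Fm has root F, degree 1 in F minor, so i.

i - viio6 - VI7 - V/V - V64 - i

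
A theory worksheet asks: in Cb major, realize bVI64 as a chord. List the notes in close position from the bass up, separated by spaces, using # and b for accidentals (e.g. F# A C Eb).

Scale degree 6 in Cb major is Ab; lowering it a half step gives Abb. bVI64 is a major triad on the lowered sixth degree, borrowed from the parallel minor.
So the chord is Abb-Cb-Ebb, a major triad.
The figured bass 64 indicates second inversion, placing the fifth (Ebb) in the bass: Ebb-Abb-Cb.

Ebb Abb Cb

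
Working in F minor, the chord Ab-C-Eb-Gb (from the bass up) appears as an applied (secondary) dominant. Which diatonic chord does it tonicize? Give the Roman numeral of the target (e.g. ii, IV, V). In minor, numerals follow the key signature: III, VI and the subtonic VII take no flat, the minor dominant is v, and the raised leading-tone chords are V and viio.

VI

The chord is a dominant seventh chord on Ab.
A dominant resolves down a perfect fifth: Ab → Db. In F minor, Db is scale degree 6, i.e. VI.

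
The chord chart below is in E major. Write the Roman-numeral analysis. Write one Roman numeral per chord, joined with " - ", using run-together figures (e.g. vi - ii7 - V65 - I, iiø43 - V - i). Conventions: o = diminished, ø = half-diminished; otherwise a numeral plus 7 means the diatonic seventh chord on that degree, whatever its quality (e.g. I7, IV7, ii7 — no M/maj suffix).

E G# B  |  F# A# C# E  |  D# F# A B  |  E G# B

E-G#-B has root E, degree 1 in E major, so I.
F#-A#-C#-E: chromatic; F# is V of V, so V7/V.
D#-F#-A-B: root B is the dominant; dominant seventh chord there is V65.
E-G#-B: major triad on E = scale degree 1 → I.

I - V7/V - V65 - I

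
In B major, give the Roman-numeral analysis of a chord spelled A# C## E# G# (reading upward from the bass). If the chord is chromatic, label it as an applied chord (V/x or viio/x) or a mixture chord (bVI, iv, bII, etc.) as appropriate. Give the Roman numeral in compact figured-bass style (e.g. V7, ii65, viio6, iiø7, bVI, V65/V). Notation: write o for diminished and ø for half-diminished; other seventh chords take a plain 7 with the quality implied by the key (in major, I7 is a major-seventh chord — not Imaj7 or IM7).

V7/iii

The pitches A#-C##-E#-G# form a dominant seventh chord rooted on A#.
A# is not a diatonic chord root with this quality in B major, but it lies a perfect fifth above D# (iii), so the chord functions as an applied dominant of iii.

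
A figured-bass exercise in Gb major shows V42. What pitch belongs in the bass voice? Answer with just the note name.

V in Gb major has root Db; the chord is Db-F-Ab-Cb.
The figure 42 means third inversion — the seventh is in the bass.

Cb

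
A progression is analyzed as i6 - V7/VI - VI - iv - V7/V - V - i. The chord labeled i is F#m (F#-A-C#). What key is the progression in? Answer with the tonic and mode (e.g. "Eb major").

F# minor

i is given as F#-A-C# — a minor triad with root F#.
If F# is scale degree 1 and the mode makes that degree carry a minor triad, the tonic is F# and the mode is minor.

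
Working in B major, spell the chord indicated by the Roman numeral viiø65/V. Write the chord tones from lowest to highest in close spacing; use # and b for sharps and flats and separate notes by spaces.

The slash marks an applied leading-tone chord: viio of V. In B major, V is F#, so the leading tone to it is E#, a half step below.
Building a half-diminished seventh chord on E# gives E#-G#-B-D#.
With the 65 figure the chord is in first inversion; from the bass G# upward in close position it reads G#-B-D#-E#.

G# B D# E#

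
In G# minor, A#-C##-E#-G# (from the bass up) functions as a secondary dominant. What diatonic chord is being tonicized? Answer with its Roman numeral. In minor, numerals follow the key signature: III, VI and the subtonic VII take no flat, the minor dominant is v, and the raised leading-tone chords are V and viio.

The chord is a dominant seventh chord on A#.
A dominant resolves down a perfect fifth: A# → D#. In G# minor, D# is scale degree 5, i.e. V.

V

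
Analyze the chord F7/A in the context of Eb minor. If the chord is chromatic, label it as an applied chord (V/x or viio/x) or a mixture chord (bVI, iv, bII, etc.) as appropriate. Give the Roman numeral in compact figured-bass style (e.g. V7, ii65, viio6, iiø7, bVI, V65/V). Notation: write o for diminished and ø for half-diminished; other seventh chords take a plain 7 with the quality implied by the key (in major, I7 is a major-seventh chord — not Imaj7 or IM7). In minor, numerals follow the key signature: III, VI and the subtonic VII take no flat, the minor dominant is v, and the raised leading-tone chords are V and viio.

V65/V

Stacked in thirds the chord is F-A-C-Eb: a dominant seventh chord on F.
F is not a diatonic chord root with this quality in Eb minor, but it lies a perfect fifth above Bb (V), so the chord functions as an applied dominant of V.
With A in the bass the chord is in first inversion, so the figured bass is 65.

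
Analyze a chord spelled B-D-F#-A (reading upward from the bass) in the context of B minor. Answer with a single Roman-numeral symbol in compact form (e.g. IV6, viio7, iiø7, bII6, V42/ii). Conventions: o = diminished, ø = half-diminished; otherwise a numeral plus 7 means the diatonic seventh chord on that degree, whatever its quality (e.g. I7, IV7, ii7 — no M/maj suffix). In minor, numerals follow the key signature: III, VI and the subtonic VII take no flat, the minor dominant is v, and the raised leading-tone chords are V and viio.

i7

Stacked in thirds the chord is B-D-F#-A: a minor seventh chord on B.
In B minor, B is the tonic; the diatonic minor seventh chord there is i7.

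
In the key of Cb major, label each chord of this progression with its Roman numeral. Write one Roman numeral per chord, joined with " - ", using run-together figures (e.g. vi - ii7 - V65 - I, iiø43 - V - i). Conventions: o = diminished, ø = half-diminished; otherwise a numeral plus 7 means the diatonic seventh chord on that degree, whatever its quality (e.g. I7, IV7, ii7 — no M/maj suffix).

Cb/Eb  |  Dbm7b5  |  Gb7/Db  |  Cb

I6 - iiø7 - V43 - I

Cb/Eb: major triad on Cb = scale degree 1 → I6.
Dbm7b5: Db with this quality isn't in the key; it's iiø7, borrowed from the parallel minor.
Gb7/Db: root Gb is the dominant; dominant seventh chord there is V43.
Cb has root Cb, degree 1 in Cb major, so I.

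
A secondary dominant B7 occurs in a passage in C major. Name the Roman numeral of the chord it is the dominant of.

The chord is a dominant seventh chord on B.
A dominant resolves down a perfect fifth: B → E. In C major, E is scale degree 3, i.e. iii.

iii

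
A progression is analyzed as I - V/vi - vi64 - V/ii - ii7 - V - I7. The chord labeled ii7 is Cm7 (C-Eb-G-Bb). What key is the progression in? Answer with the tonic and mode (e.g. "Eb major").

Bb major

The anchor chord is a minor seventh chord on C, labeled ii7.
Counting down one scale step from C places the tonic on Bb; a minor seventh chord on degree 2 is diatonic only in major.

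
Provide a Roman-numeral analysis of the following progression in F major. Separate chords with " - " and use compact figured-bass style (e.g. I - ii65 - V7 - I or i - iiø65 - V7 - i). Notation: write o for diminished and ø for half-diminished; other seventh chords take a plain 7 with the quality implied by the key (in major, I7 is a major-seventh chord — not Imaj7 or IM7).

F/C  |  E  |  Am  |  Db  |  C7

I64 - V/iii - iii - bVI - V7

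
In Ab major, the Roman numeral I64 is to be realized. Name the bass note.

Eb

I in Ab major has root Ab; the chord is Ab-C-Eb.
The figure 64 means second inversion — the fifth is in the bass.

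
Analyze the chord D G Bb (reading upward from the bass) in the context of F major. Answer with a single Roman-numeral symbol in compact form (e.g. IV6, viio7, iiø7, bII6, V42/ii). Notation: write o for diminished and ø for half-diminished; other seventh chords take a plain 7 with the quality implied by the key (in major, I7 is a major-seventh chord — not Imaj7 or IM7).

ii64

Stacked in thirds the chord is G-Bb-D: a minor triad on G.
G is scale degree 2 in F major, and a minor triad on that degree is written ii.
With D in the bass the chord is in second inversion, so the figured bass is 64.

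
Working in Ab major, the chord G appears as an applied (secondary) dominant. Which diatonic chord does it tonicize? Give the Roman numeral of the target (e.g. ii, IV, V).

The chord is a major triad on G.
A dominant resolves down a perfect fifth: G → C. In Ab major, C is scale degree 3, i.e. iii.

iii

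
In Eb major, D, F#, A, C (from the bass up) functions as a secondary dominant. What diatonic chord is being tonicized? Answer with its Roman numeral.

iii

The chord is a dominant seventh chord on D.
A dominant resolves down a perfect fifth: D → G. In Eb major, G is scale degree 3, i.e. iii.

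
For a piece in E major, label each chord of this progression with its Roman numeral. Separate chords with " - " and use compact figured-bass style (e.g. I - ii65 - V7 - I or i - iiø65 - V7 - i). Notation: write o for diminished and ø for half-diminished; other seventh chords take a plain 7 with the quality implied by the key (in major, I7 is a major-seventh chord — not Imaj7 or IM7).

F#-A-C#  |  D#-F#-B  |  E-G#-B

ii - V6 - I

F#-A-C# has root F#, degree 2 in E major, so ii.
D#-F#-B: major triad on B = scale degree 5 → V6.
E-G#-B: root E is the tonic; major triad there is I.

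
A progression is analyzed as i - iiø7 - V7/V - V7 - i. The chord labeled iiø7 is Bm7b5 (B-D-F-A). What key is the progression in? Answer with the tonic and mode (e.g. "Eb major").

A minor

The chord Bm7b5 is a half-diminished seventh chord rooted on B; its label is iiø7.
iiø7 on B implies B is the supertonic; that puts the tonic at A, and the lowercase numeral fits minor mode.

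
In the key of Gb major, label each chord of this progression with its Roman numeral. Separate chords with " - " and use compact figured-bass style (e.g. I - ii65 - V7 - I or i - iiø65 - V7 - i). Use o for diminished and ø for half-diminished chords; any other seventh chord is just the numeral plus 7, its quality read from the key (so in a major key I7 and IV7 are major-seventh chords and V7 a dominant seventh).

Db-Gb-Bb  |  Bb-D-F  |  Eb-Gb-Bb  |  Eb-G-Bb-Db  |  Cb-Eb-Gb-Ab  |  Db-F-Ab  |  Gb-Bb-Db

I64 - V/vi - vi - V7/ii - ii65 - V - I

Db-Gb-Bb has root Gb, degree 1 in Gb major, so I64.
Bb-D-F is the secondary dominant of vi (major triad on Bb): V/vi.
Eb-Gb-Bb: root Eb is the submediant; minor triad there is vi.
Eb-G-Bb-Db: a dominant seventh chord on Eb, the applied dominant of ii → V7/ii.
Cb-Eb-Gb-Ab: minor seventh chord on Ab = scale degree 2 → ii65.
Db-F-Ab has root Db, degree 5 in Gb major, so V.
Gb-Bb-Db: root Gb is the tonic; major triad there is I.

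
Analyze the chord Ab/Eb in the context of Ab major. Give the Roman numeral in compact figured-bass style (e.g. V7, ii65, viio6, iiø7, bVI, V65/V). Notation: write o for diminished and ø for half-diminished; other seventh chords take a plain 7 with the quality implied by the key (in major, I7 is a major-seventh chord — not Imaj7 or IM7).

I64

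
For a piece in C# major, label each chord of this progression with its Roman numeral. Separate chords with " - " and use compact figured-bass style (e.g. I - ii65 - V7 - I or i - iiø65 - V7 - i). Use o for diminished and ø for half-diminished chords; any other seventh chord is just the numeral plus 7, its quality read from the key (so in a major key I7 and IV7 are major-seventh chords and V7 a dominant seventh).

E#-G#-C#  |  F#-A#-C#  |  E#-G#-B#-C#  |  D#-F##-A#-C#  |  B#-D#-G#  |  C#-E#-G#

I6 - IV - I65 - V7/V - V6 - I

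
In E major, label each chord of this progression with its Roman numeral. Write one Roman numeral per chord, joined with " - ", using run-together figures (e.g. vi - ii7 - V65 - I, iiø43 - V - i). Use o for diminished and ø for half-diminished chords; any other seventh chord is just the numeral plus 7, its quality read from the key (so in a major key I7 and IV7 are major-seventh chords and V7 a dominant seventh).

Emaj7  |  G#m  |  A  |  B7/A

Emaj7 has root E, degree 1 in E major, so I7.
G#m: root G# is the mediant; minor triad there is iii.
A: root A is the subdominant; major triad there is IV.
B7/A: root B is the dominant; dominant seventh chord there is V42.

I7 - iii - IV - V42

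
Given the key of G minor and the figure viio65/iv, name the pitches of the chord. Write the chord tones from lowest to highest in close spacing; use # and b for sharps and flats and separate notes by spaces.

The slash marks an applied leading-tone chord: viio of iv. In G minor, iv is C, so the leading tone to it is B, a half step below.
Building a fully diminished seventh chord on B gives B-D-F-Ab.
With the 65 figure the chord is in first inversion; from the bass D upward in close position it reads D-F-Ab-B.

D F Ab B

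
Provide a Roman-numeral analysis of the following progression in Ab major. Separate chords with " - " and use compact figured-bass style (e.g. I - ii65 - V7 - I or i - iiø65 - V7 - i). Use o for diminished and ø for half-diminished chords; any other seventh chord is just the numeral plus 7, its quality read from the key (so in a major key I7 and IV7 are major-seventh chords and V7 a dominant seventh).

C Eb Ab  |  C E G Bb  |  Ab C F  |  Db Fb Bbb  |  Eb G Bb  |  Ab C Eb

I6 - V7/vi - vi6 - bII6 - V - I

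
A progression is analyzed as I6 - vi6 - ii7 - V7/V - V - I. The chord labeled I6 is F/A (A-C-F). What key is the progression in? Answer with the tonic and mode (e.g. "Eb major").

F major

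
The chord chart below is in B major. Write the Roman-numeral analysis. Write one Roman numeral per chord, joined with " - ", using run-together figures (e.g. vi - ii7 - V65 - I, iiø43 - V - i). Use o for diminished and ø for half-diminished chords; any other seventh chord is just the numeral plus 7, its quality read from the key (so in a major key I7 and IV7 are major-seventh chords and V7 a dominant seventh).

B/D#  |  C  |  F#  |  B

I6 - bII - V - I

B/D#: major triad on B = scale degree 1 → I6.
C: C with this quality isn't in the key; a major triad on b2 is the Neapolitan chord, bII.
F#: root F# is the dominant; major triad there is V.
B has root B, degree 1 in B major, so I.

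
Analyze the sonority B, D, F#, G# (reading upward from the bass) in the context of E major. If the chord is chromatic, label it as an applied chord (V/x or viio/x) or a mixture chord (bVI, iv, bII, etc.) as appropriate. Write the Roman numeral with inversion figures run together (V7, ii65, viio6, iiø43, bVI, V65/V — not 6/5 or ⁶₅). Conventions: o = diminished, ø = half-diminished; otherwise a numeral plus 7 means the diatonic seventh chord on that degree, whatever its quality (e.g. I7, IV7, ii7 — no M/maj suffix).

viiø65/IV

The pitches G#-B-D-F# form a half-diminished seventh chord rooted on G#.
G# sits a half step below A (IV in E major); a diminished chord there is the applied leading-tone chord of IV.
With B in the bass the chord is in first inversion, so the figured bass is 65.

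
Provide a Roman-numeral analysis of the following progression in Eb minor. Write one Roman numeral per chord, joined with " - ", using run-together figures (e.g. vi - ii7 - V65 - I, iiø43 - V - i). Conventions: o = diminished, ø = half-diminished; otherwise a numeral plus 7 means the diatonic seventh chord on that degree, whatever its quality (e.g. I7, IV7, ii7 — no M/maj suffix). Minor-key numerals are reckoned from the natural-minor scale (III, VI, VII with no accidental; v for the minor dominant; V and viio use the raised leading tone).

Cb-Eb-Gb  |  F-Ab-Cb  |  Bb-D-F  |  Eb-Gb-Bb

VI - iio - V - i

Cb-Eb-Gb: major triad on Cb = scale degree 6 → VI.
F-Ab-Cb has root F, degree 2 in Eb minor, so iio.
Bb-D-F: major triad on Bb = scale degree 5 → V.
Eb-Gb-Bb: minor triad on Eb = scale degree 1 → i.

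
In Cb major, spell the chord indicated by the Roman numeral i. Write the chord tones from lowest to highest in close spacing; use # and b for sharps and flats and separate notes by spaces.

Scale degree 1 in Cb major is Cb; here the chord built on it is altered to a minor triad. i is the minor tonic, borrowed from the parallel minor.
So the chord is Cb-Ebb-Gb, a minor triad.

Cb Ebb Gb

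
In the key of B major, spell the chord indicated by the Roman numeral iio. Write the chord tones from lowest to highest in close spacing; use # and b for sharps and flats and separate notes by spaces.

Scale degree 2 in B major is C#; here the chord built on it is altered to a diminished triad. iio is the diminished supertonic triad, borrowed from the parallel minor.
So the chord is C#-E-G.

C# E G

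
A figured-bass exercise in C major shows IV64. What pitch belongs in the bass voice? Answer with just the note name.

C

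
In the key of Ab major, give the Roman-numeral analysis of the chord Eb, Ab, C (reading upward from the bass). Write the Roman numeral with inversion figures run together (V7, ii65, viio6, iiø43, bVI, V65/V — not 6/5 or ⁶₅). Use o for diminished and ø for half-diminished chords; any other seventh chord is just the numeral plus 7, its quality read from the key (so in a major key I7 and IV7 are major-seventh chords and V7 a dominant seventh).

Stacked in thirds the chord is Ab-C-Eb: a major triad on Ab.
Ab is scale degree 1 in Ab major, and a major triad on that degree is written I.
With Eb in the bass the chord is in second inversion, so the figured bass is 64.

I64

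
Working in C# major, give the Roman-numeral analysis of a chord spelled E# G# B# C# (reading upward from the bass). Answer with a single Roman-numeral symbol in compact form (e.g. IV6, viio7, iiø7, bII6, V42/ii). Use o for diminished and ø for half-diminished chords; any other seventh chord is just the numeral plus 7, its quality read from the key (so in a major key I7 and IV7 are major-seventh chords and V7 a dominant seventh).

I65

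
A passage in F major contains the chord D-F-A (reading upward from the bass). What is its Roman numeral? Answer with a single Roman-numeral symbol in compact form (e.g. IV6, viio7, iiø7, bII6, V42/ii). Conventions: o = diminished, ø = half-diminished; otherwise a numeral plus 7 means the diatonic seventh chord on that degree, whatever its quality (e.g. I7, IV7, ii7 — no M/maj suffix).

The pitches D-F-A form a minor triad rooted on D.
In F major, D is the submediant; the diatonic minor triad there is vi.

vi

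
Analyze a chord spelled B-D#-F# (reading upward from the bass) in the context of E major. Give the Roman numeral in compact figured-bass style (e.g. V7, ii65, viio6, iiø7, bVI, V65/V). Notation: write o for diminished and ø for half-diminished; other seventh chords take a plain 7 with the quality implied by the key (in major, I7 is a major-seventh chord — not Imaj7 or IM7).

Stacked in thirds the chord is B-D#-F#: a major triad on B.
In E major, B is the dominant; the diatonic major triad there is V.

V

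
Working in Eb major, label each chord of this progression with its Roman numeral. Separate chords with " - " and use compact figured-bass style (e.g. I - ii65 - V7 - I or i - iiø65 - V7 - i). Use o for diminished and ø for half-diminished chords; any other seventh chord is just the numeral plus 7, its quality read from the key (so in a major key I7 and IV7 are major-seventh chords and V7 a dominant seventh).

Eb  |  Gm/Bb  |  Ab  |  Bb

Eb: root Eb is the tonic; major triad there is I.
Gm/Bb has root G, degree 3 in Eb major, so iii6.
Ab: root Ab is the subdominant; major triad there is IV.
Bb: root Bb is the dominant; major triad there is V.

I - iii6 - IV - V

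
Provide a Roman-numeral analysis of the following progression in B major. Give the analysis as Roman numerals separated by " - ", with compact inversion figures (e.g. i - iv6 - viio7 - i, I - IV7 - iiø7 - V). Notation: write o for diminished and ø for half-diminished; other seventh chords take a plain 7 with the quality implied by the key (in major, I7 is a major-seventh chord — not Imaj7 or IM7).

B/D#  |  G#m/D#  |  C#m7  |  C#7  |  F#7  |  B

I6 - vi64 - ii7 - V7/V - V7 - I

B/D#: root B is the tonic; major triad there is I6.
G#m/D# has root G#, degree 6 in B major, so vi64.
C#m7: minor seventh chord on C# = scale degree 2 → ii7.
C#7 is the secondary dominant of V (dominant seventh chord on C#): V7/V.
F#7 has root F#, degree 5 in B major, so V7.
B: root B is the tonic; major triad there is I.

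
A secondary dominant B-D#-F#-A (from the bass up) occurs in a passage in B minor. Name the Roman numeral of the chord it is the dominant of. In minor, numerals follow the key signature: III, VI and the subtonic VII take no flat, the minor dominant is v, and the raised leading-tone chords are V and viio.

iv

The chord is a dominant seventh chord on B.
A dominant resolves down a perfect fifth: B → E. In B minor, E is scale degree 4, i.e. iv.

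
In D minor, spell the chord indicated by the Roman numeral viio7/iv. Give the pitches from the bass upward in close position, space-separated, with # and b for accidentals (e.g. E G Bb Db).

F# A C Eb

viio7/iv is a secondary leading-tone chord. The target iv is G in D minor; the applied chord is rooted a semitone below, on F#.
Building a fully diminished seventh chord on F# gives F#-A-C-Eb.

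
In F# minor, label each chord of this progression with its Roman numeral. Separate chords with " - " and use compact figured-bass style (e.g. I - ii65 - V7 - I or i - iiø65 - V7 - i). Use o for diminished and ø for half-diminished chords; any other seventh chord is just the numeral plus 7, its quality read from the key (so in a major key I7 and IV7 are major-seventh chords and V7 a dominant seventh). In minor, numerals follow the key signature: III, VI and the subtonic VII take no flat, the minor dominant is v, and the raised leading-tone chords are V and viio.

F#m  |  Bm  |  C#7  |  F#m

i - iv - V7 - i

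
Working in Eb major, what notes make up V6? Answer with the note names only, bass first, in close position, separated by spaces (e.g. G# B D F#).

The numeral's case and figure indicate a major triad. In Eb major its root, scale degree 5, is Bb.
That chord is spelled Bb-D-F.
The figured bass 6 indicates first inversion, placing the third (D) in the bass: D-F-Bb.

D F Bb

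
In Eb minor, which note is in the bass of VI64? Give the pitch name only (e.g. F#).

Gb

VI in Eb minor has root Cb; the chord is Cb-Eb-Gb.
The figure 64 means second inversion — the fifth is in the bass.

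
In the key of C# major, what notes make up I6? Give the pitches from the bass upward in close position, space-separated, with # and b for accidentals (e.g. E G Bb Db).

E# G# C#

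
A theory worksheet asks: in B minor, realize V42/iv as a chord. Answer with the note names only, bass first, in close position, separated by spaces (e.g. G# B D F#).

V42/iv is a secondary dominant — the dominant seventh of iv. iv in B minor is E, so the applied chord's root is B, a perfect fifth above.
Building a dominant seventh chord on B gives B-D#-F#-A.
The figured bass 42 indicates third inversion, placing the seventh (A) in the bass: A-B-D#-F#.

A B D# F#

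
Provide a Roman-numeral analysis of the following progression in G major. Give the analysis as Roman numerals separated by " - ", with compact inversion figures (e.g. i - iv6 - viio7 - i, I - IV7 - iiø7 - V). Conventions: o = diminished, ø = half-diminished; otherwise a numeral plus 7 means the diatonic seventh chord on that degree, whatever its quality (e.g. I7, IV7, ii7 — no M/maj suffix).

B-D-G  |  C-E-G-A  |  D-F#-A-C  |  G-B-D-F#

B-D-G has root G, degree 1 in G major, so I6.
C-E-G-A has root A, degree 2 in G major, so ii65.
D-F#-A-C has root D, degree 5 in G major, so V7.
G-B-D-F# has root G, degree 1 in G major, so I7.

I6 - ii65 - V7 - I7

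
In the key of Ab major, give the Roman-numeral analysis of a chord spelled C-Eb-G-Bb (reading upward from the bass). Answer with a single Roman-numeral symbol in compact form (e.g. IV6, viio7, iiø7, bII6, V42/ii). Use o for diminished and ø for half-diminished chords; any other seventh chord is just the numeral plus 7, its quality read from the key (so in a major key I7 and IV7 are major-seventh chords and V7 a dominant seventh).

iii7

Stacked in thirds the chord is C-Eb-G-Bb: a minor seventh chord on C.
In Ab major, C is the mediant; the diatonic minor seventh chord there is iii7.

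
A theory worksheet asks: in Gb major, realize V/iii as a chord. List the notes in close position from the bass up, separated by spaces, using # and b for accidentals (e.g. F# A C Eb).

F A C

V/iii is a secondary dominant — the dominant triad of iii. iii in Gb major is Bb, so the applied chord's root is F, a perfect fifth above.
Building a major triad on F gives F-A-C.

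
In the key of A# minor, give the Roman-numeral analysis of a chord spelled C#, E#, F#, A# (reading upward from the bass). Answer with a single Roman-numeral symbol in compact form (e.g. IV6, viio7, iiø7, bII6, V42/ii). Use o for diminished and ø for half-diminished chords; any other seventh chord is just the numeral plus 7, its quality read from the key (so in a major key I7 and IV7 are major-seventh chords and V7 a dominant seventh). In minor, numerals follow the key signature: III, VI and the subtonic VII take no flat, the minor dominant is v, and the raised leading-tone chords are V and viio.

The pitches F#-A#-C#-E# form a major seventh chord rooted on F#.
F# is scale degree 6 in A# minor, and a major seventh chord on that degree is written VI7.
With C# in the bass the chord is in second inversion, so the figured bass is 43.

VI43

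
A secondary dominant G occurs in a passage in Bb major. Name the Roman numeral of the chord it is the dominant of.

ii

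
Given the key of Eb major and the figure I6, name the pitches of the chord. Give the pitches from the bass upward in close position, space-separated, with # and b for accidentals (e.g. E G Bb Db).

The numeral's case and figure indicate a major triad. In Eb major its root, the tonic, is Eb.
Stacking thirds from Eb gives Eb-G-Bb.
With the 6 figure the chord is in first inversion; from the bass G upward in close position it reads G-Bb-Eb.

G Bb Eb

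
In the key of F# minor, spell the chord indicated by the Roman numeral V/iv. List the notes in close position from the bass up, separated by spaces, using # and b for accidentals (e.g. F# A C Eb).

F# A# C#

The slash means an applied dominant: we want the dominant of iv. In F# minor, iv is B minor, and its dominant is built on F#.
Building a major triad on F# gives F#-A#-C#.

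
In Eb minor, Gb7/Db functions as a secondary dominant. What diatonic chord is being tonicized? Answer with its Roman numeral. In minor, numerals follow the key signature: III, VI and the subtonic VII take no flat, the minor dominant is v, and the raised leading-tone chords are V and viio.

VI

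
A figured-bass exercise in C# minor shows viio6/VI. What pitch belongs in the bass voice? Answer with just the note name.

B

The applied chord viio6/VI is rooted on G#: G#-B-D.
The figure 6 means first inversion — the third is in the bass.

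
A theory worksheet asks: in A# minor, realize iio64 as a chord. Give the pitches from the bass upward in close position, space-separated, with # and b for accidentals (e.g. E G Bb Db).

F# B# D#

The numeral's case and figure indicate a diminished triad. In A# minor its root, the second degree, is B#.
That chord is spelled B#-D#-F#.
The figured bass 64 indicates second inversion, placing the fifth (F#) in the bass: F#-B#-D#.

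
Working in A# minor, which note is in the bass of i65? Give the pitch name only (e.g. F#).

C#

i in A# minor has root A#; the chord is A#-C#-E#-G#.
The figure 65 means first inversion — the third is in the bass.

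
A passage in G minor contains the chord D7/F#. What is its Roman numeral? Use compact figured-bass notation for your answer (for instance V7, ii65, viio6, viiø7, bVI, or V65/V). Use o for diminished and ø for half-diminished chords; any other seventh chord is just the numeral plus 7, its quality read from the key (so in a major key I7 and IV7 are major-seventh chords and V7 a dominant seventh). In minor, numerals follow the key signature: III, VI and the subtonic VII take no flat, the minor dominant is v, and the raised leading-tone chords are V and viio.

The pitches D-F#-A-C form a dominant seventh chord rooted on D.
D is scale degree 5 in G minor, and a dominant seventh chord on that degree is written V7.
With F# in the bass the chord is in first inversion, so the figured bass is 65.

V65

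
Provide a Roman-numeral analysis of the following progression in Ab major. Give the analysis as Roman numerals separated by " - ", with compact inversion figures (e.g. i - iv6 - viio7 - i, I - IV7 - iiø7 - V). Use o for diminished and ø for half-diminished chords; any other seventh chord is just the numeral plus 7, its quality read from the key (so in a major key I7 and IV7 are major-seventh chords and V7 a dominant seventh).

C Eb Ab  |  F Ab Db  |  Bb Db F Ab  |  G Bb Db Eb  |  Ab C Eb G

C-Eb-Ab: root Ab is the tonic; major triad there is I6.
F-Ab-Db has root Db, degree 4 in Ab major, so IV6.
Bb-Db-F-Ab: minor seventh chord on Bb = scale degree 2 → ii7.
G-Bb-Db-Eb has root Eb, degree 5 in Ab major, so V65.
Ab-C-Eb-G: major seventh chord on Ab = scale degree 1 → I7.

I6 - IV6 - ii7 - V65 - I7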